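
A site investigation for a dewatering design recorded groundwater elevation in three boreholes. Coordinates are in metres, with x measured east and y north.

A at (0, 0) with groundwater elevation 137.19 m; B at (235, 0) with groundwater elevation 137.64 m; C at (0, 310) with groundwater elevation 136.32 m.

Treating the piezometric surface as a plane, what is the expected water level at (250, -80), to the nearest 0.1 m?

∂h/∂x = (137.64 − 137.19) / (235 − 0) = +0.001915
∂h/∂y = (136.32 − 137.19) / (310 − 0) = -0.002806
h(250, -80) = 137.19 + (+0.001915)·(250) + (-0.002806)·(-80) = 137.19 +0.479 +0.225 = 137.893 m.

137.9 m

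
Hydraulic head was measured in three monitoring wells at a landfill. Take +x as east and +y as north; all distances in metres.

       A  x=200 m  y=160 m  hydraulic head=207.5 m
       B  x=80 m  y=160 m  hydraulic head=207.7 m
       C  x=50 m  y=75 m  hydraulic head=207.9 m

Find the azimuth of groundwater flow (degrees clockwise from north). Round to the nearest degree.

043°

With h = a·x + b·y + c and A as origin, the differences give:
  (-120)·a + 0·b = +0.2
  (-150)·a + (-85)·b = +0.4
Eliminate b (×(-85) and ×0, subtract): 10200·a = -17.00 → a = ∂h/∂x = -0.001667
Back-substitute: b = ∂h/∂y = -0.001765.
Flow direction (−∇h) has components (+0.001667 E, +0.001765 N).
Azimuth = atan2(E, N) = atan2(+0.001667, +0.001765) = 43.4° ≈ 043°.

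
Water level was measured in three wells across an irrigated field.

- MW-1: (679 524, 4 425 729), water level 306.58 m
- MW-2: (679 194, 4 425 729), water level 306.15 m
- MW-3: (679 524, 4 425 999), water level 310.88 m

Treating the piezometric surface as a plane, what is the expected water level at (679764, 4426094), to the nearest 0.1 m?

∂h/∂x = (306.15 − 306.58) / (679194 − 679524) = +0.001303
∂h/∂y = (310.88 − 306.58) / (4425999 − 4425729) = +0.01593
h(679764, 4426094) = 306.58 + (+0.001303)·(240) + (+0.01593)·(365) = 306.58 +0.313 +5.813 = 312.706 m.

312.7 m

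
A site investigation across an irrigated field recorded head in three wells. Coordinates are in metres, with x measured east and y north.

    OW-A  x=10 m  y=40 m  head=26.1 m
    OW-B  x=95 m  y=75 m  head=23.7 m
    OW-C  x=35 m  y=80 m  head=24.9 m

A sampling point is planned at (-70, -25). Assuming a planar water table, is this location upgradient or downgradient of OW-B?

upgradient

Taking OW-A as reference: OW-B−OW-A = (85, 35, -2.4); OW-C−OW-A = (25, 40, -1.2).
Determinant of the coordinate differences = 85·40 − 25·35 = 2525.
∂h/∂x = [(-2.4)·40 − (-1.2)·35] / 2525 = -0.02139
∂h/∂y = [85·(-1.2) − 25·(-2.4)] / 2525 = -0.01663
Head at (-70, -25) = 26.1 + (-0.02139)·(-80) + (-0.01663)·(-65) = 28.89 m.
That is higher than the 23.7 m at OW-B, so the point is upgradient.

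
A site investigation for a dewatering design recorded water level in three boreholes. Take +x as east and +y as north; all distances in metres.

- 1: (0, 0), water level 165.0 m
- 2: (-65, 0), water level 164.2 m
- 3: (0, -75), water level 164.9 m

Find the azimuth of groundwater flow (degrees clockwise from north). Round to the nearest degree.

∂h/∂x = (164.2 − 165.0) / (-65 − 0) = +0.01231
∂h/∂y = (164.9 − 165.0) / (-75 − 0) = +0.001333
Flow direction (−∇h) has components (-0.01231 E, -0.001333 N).
Azimuth = atan2(E, N) = atan2(-0.01231, -0.001333) = 263.8° ≈ 264°.

264°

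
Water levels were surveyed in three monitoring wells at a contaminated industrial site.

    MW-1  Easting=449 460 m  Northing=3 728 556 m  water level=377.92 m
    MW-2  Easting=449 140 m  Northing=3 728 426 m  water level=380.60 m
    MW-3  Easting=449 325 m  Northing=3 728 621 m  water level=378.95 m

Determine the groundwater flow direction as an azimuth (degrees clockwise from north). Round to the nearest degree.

084°

With h = a·x + b·y + c and MW-1 as origin, the differences give:
  (-320)·a + (-130)·b = +2.68
  (-135)·a + 65·b = +1.03
Eliminate b (×65 and ×(-130), subtract): -38350·a = 308.100 → a = ∂h/∂x = -0.008034
Back-substitute: b = ∂h/∂y = -0.0008396.
Flow direction (−∇h) has components (+0.008034 E, +0.0008396 N).
Azimuth = atan2(E, N) = atan2(+0.008034, +0.0008396) = 84.0° ≈ 084°.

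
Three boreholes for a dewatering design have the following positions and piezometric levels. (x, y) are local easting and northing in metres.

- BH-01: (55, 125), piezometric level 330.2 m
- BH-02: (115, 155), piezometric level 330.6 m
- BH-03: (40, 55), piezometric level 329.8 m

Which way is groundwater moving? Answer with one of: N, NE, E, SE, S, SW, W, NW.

With h = a·x + b·y + c and BH-01 as origin, the differences give:
  60·a + 30·b = +0.4
  (-15)·a + (-70)·b = -0.4
Eliminate b (×(-70) and ×30, subtract): -3750·a = -16.00 → a = ∂h/∂x = +0.004267
Back-substitute: b = ∂h/∂y = +0.004800.
Flow = −∇h = (-0.004267 east, -0.004800 north), which points southwest.

SW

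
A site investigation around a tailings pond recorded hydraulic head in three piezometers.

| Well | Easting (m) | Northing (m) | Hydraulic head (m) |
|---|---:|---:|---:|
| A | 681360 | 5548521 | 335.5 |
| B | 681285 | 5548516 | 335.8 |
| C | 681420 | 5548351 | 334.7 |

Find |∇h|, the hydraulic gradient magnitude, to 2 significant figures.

Taking A as reference: B−A = (-75, -5, +0.3); C−A = (60, -170, -0.8).
Determinant of the coordinate differences = (-75)·(-170) − 60·(-5) = 13050.
∂h/∂x = [(+0.3)·(-170) − (-0.8)·(-5)] / 13050 = -0.004215
∂h/∂y = [(-75)·(-0.8) − 60·(+0.3)] / 13050 = +0.003218
|∇h| = √(-0.004215² + 0.003218²) = 0.005303

0.0053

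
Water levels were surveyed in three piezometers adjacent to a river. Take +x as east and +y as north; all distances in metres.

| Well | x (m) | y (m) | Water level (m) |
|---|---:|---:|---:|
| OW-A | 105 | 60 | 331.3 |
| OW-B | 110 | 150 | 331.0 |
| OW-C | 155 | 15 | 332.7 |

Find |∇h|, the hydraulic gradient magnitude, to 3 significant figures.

0.0243

Differences from OW-A: to OW-B (Δx, Δy, Δh) = (5, 90, -0.3); to OW-C = (50, -45, +1.4).
Determinant of the coordinate differences = 5·(-45) − 50·90 = -4725.
∂h/∂x = [(-0.3)·(-45) − (+1.4)·90] / -4725 = +0.02381
∂h/∂y = [5·(+1.4) − 50·(-0.3)] / -4725 = -0.004656
|∇h| = √(0.02381² + -0.004656²) = 0.02426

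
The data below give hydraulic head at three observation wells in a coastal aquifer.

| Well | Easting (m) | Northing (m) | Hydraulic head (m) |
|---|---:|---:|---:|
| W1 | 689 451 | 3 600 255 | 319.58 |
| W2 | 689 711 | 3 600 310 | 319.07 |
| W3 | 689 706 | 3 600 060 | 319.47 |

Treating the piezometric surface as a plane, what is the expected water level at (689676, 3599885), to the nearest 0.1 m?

Three-point gradient (reference W1): Δ to W2 = (260, 55, -0.51), Δ to W3 = (255, -195, -0.11).
∂h/∂x = -0.001630, ∂h/∂y = -0.001567 (det = -64725).
h(689676, 3599885) = 319.58 + (-0.001630)·(225) + (-0.001567)·(-370) = 319.58 -0.367 +0.580 = 319.793 m.

319.8 m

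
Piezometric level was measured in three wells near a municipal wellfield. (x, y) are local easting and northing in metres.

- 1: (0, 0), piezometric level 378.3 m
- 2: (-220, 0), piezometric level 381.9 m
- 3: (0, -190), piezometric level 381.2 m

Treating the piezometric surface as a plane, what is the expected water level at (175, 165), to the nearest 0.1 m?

372.9 m

∂h/∂x = (381.9 − 378.3) / (-220 − 0) = -0.01636
∂h/∂y = (381.2 − 378.3) / (-190 − 0) = -0.01526
h(175, 165) = 378.3 + (-0.01636)·(175) + (-0.01526)·(165) = 378.3 -2.864 -2.518 = 372.918 m.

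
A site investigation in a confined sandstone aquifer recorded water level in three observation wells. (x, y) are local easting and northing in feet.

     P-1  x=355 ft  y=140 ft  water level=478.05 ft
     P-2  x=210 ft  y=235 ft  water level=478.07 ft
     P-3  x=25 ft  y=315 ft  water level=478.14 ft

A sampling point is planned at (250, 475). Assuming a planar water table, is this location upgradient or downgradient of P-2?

downgradient

With h = a·x + b·y + c and P-1 as origin, the differences give:
  (-145)·a + 95·b = +0.02
  (-330)·a + 175·b = +0.09
Eliminate b (×175 and ×95, subtract): 5975·a = -5.050 → a = ∂h/∂x = -0.0008452
Back-substitute: b = ∂h/∂y = -0.001079.
Head at (250, 475) = 478.05 + (-0.0008452)·(-105) + (-0.001079)·(335) = 477.78 ft.
That is lower than the 478.07 ft at P-2, so the point is downgradient.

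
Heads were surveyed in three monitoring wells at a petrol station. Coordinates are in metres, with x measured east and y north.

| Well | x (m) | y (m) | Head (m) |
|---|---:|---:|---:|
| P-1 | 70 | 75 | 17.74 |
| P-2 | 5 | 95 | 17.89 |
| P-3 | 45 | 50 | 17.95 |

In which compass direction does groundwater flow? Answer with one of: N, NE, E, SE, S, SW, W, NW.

Three-point gradient (reference P-1): Δ to P-2 = (-65, 20, +0.15), Δ to P-3 = (-25, -25, +0.21).
∂h/∂x = -0.003741, ∂h/∂y = -0.004659 (det = 2125).
Flow = −∇h = (+0.003741 east, +0.004659 north), which points northeast.

NE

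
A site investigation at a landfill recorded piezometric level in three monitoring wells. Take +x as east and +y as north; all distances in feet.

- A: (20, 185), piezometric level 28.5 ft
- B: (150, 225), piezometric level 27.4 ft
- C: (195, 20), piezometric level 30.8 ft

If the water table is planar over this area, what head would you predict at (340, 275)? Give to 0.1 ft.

Differences from A: to B (Δx, Δy, Δh) = (130, 40, -1.1); to C = (175, -165, +2.3).
Determinant of the coordinate differences = 130·(-165) − 175·40 = -28450.
∂h/∂x = [(-1.1)·(-165) − (+2.3)·40] / -28450 = -0.003146
∂h/∂y = [130·(+2.3) − 175·(-1.1)] / -28450 = -0.01728
h(340, 275) = 28.5 + (-0.003146)·(320) + (-0.01728)·(90) = 28.5 -1.007 -1.555 = 25.938 ft.

25.9 ft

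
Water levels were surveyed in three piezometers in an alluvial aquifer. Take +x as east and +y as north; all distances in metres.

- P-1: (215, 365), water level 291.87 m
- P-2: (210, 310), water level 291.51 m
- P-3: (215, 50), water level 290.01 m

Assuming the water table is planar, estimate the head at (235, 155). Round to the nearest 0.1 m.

290.8 m

Differences from P-1: to P-2 (Δx, Δy, Δh) = (-5, -55, -0.36); to P-3 = (0, -315, -1.86).
Determinant of the coordinate differences = (-5)·(-315) − 0·(-55) = 1575.
∂h/∂x = [(-0.36)·(-315) − (-1.86)·(-55)] / 1575 = +0.007048
∂h/∂y = [(-5)·(-1.86) − 0·(-0.36)] / 1575 = +0.005905
h(235, 155) = 291.87 + (+0.007048)·(20) + (+0.005905)·(-210) = 291.87 +0.141 -1.240 = 290.771 m.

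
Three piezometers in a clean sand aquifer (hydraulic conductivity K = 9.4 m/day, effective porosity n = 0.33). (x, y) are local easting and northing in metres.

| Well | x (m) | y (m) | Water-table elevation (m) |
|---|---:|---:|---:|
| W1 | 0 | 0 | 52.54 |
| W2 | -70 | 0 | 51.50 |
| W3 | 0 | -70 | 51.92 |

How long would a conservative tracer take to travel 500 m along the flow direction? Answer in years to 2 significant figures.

2.8 years

∂h/∂x = (51.50 − 52.54) / (-70 − 0) = +0.01486
∂h/∂y = (51.92 − 52.54) / (-70 − 0) = +0.008857
|∇h| = √(0.01486² + 0.008857²) = 0.0173
Seepage velocity v = K·i/n = 9.4 × 0.0173 / 0.33 = 0.4928 m/day.
t = 500 / 0.4928 = 1015 days = 2.78 years.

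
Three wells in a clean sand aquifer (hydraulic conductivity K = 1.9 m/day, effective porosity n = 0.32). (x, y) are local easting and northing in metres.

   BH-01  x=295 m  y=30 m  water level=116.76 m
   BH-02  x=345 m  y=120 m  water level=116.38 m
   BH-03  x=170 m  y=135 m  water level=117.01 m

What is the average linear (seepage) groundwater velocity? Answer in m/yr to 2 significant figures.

9.4 m/yr

Differences from BH-01: to BH-02 (Δx, Δy, Δh) = (50, 90, -0.38); to BH-03 = (-125, 105, +0.25).
Determinant of the coordinate differences = 50·105 − (-125)·90 = 16500.
∂h/∂x = [(-0.38)·105 − (+0.25)·90] / 16500 = -0.003782
∂h/∂y = [50·(+0.25) − (-125)·(-0.38)] / 16500 = -0.002121
|∇h| = √(-0.003782² + -0.002121²) = 0.004336
Seepage velocity v = K·i/n = 1.9 × 0.004336 / 0.32 = 0.02574 m/day = 9.402 m/yr.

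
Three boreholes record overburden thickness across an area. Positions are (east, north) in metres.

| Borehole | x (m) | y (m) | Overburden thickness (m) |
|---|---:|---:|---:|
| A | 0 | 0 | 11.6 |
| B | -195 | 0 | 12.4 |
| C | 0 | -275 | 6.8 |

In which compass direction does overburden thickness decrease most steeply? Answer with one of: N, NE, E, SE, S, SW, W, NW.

S

∂d/∂x = (12.4 − 11.6) / (-195 − 0) = -0.004103
∂d/∂y = (6.8 − 11.6) / (-275 − 0) = +0.01745
Steepest decrease is along −∇f = (+0.004103 E, -0.01745 N) → south.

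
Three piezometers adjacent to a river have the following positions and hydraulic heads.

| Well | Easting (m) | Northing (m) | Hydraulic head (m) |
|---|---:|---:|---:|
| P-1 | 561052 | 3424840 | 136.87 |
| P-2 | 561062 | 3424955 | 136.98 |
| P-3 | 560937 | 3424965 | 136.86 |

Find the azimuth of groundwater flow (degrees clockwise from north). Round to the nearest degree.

230°

With h = a·x + b·y + c and P-1 as origin, the differences give:
  10·a + 115·b = +0.11
  (-115)·a + 125·b = -0.01
Eliminate b (×125 and ×115, subtract): 14475·a = 14.900 → a = ∂h/∂x = +0.001029
Back-substitute: b = ∂h/∂y = +0.0008670.
Flow direction (−∇h) has components (-0.001029 E, -0.0008670 N).
Azimuth = atan2(E, N) = atan2(-0.001029, -0.0008670) = 229.9° ≈ 230°.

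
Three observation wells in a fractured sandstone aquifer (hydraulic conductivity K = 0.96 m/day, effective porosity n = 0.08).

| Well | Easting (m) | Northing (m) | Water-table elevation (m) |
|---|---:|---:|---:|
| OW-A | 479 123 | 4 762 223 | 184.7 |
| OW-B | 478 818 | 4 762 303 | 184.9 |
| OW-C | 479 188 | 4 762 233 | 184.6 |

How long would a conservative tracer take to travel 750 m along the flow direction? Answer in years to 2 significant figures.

70 years

With h = a·x + b·y + c and OW-A as origin, the differences give:
  (-305)·a + 80·b = +0.2
  65·a + 10·b = -0.1
Eliminate b (×10 and ×80, subtract): -8250·a = 10.00 → a = ∂h/∂x = -0.001212
Back-substitute: b = ∂h/∂y = -0.002121.
|∇h| = √(-0.001212² + -0.002121²) = 0.002443
Seepage velocity v = K·i/n = 0.96 × 0.002443 / 0.08 = 0.02932 m/day.
t = 750 / 0.02932 = 2.558e+04 days = 70 years.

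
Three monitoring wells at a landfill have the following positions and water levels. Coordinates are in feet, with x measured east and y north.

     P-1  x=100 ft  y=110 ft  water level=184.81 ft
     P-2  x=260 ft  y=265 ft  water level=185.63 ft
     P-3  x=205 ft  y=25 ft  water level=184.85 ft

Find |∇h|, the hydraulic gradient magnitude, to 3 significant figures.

Taking P-1 as reference: P-2−P-1 = (160, 155, +0.82); P-3−P-1 = (105, -85, +0.04).
Solve a·Δx + b·Δy = Δh: det = 160·(-85) − 105·155 = -29875.
∂h/∂x = [(+0.82)·(-85) − (+0.04)·155] / -29875 = +0.002541
∂h/∂y = [160·(+0.04) − 105·(+0.82)] / -29875 = +0.002668
|∇h| = √(0.002541² + 0.002668²) = 0.003684

0.00368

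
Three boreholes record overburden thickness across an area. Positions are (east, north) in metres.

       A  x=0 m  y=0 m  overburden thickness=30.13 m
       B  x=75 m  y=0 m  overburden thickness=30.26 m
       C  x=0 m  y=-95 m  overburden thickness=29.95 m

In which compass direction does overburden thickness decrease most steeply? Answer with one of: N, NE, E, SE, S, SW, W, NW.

SW

∂d/∂x = (30.26 − 30.13) / (75 − 0) = +0.001733
∂d/∂y = (29.95 − 30.13) / (-95 − 0) = +0.001895
Steepest decrease is along −∇f = (-0.001733 E, -0.001895 N) → southwest.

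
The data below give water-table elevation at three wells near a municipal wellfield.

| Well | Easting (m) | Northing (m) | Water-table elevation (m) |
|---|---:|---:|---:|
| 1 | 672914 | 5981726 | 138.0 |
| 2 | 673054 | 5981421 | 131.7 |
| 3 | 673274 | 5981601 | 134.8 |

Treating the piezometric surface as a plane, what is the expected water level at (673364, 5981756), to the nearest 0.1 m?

137.7 m

Taking 1 as reference: 2−1 = (140, -305, -6.3); 3−1 = (360, -125, -3.2).
Determinant of the coordinate differences = 140·(-125) − 360·(-305) = 92300.
∂h/∂x = [(-6.3)·(-125) − (-3.2)·(-305)] / 92300 = -0.002042
∂h/∂y = [140·(-3.2) − 360·(-6.3)] / 92300 = +0.01972
h(673364, 5981756) = 138.0 + (-0.002042)·(450) + (+0.01972)·(30) = 138.0 -0.919 +0.592 = 137.673 m.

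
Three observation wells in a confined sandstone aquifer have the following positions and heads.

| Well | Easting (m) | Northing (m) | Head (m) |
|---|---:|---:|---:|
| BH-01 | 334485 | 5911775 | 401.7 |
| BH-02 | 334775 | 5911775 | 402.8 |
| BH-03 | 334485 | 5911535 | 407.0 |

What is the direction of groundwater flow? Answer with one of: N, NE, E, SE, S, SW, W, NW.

N

∂h/∂x = (402.8 − 401.7) / (334775 − 334485) = +0.003793
∂h/∂y = (407.0 − 401.7) / (5911535 − 5911775) = -0.02208
Flow = −∇h = (-0.003793 east, +0.02208 north), which points north.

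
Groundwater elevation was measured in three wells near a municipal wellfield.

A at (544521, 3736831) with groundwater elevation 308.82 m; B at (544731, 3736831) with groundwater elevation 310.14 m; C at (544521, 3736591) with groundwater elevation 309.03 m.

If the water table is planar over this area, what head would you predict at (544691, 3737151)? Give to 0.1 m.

∂h/∂x = (310.14 − 308.82) / (544731 − 544521) = +0.006286
∂h/∂y = (309.03 − 308.82) / (3736591 − 3736831) = -0.0008750
h(544691, 3737151) = 308.82 + (+0.006286)·(170) + (-0.0008750)·(320) = 308.82 +1.069 -0.280 = 309.609 m.

309.6 m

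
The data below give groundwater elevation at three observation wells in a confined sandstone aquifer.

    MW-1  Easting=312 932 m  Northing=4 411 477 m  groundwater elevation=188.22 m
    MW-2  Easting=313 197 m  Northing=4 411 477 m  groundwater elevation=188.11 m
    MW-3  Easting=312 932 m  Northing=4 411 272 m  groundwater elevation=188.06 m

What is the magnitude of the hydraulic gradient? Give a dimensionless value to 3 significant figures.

0.000884

∂h/∂x = (188.11 − 188.22) / (313197 − 312932) = -0.0004151
∂h/∂y = (188.06 − 188.22) / (4411272 − 4411477) = +0.0007805
|∇h| = √(-0.0004151² + 0.0007805²) = 0.000884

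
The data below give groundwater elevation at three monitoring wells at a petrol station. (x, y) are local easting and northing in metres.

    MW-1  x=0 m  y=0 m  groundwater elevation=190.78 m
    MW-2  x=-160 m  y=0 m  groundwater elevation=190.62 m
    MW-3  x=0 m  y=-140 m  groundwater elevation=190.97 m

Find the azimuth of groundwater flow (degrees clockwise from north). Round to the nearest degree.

∂h/∂x = (190.62 − 190.78) / (-160 − 0) = +0.0010000
∂h/∂y = (190.97 − 190.78) / (-140 − 0) = -0.001357
Flow direction (−∇h) has components (-0.0010000 E, +0.001357 N).
Azimuth = atan2(E, N) = atan2(-0.0010000, +0.001357) = 323.6° ≈ 324°.

324°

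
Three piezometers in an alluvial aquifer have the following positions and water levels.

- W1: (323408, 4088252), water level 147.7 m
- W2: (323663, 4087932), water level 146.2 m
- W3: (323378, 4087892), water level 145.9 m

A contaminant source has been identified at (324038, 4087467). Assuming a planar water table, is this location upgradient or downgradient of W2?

downgradient

Taking W1 as reference: W2−W1 = (255, -320, -1.5); W3−W1 = (-30, -360, -1.8).
Determinant of the coordinate differences = 255·(-360) − (-30)·(-320) = -101400.
∂h/∂x = [(-1.5)·(-360) − (-1.8)·(-320)] / -101400 = +0.0003550
∂h/∂y = [255·(-1.8) − (-30)·(-1.5)] / -101400 = +0.004970
Head at (324038, 4087467) = 147.7 + (+0.0003550)·(630) + (+0.004970)·(-785) = 144.02 m.
That is lower than the 146.2 m at W2, so the point is downgradient.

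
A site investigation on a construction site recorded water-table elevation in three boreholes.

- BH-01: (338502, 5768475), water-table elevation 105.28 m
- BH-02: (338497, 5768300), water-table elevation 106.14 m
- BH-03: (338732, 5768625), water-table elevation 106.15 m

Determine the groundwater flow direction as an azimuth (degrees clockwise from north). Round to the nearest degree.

Taking BH-01 as reference: BH-02−BH-01 = (-5, -175, +0.86); BH-03−BH-01 = (230, 150, +0.87).
Solve a·Δx + b·Δy = Δh: det = (-5)·150 − 230·(-175) = 39500.
∂h/∂x = [(+0.86)·150 − (+0.87)·(-175)] / 39500 = +0.007120
∂h/∂y = [(-5)·(+0.87) − 230·(+0.86)] / 39500 = -0.005118
Flow direction (−∇h) has components (-0.007120 E, +0.005118 N).
Azimuth = atan2(E, N) = atan2(-0.007120, +0.005118) = 305.7° ≈ 306°.

306°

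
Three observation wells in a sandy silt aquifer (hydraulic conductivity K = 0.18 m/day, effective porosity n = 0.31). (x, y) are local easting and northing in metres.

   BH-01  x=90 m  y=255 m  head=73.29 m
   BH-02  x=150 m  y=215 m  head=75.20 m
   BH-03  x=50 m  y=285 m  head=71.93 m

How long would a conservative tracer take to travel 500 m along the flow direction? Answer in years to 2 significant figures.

Three-point gradient (reference BH-01): Δ to BH-02 = (60, -40, +1.91), Δ to BH-03 = (-40, 30, -1.36).
∂h/∂x = +0.01450, ∂h/∂y = -0.02600 (det = 200).
|∇h| = √(0.01450² + -0.02600²) = 0.02977
Seepage velocity v = K·i/n = 0.18 × 0.02977 / 0.31 = 0.01729 m/day.
t = 500 / 0.01729 = 2.892e+04 days = 79.2 years.

79 years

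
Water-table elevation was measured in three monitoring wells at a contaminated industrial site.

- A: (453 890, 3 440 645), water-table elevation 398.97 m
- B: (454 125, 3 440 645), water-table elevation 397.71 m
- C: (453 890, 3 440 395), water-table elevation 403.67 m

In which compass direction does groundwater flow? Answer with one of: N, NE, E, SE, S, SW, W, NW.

∂h/∂x = (397.71 − 398.97) / (454125 − 453890) = -0.005362
∂h/∂y = (403.67 − 398.97) / (3440395 − 3440645) = -0.01880
Flow = −∇h = (+0.005362 east, +0.01880 north), which points north.

N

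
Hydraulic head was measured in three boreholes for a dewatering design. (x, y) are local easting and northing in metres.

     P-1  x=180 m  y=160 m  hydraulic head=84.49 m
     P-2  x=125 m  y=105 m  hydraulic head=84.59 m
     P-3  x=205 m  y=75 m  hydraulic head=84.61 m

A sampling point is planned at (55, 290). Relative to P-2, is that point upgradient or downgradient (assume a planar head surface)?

Differences from P-1: to P-2 (Δx, Δy, Δh) = (-55, -55, +0.10); to P-3 = (25, -85, +0.12).
Solve a·Δx + b·Δy = Δh: det = (-55)·(-85) − 25·(-55) = 6050.
∂h/∂x = [(+0.10)·(-85) − (+0.12)·(-55)] / 6050 = -0.0003140
∂h/∂y = [(-55)·(+0.12) − 25·(+0.10)] / 6050 = -0.001504
Head at (55, 290) = 84.49 + (-0.0003140)·(-125) + (-0.001504)·(130) = 84.33 m.
That is lower than the 84.59 m at P-2, so the point is downgradient.

downgradient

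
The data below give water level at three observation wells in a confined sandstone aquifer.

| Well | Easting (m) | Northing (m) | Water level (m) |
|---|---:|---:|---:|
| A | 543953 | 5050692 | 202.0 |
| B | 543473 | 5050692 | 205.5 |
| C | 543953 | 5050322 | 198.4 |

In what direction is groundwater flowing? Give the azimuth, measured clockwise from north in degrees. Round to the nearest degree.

143°

∂h/∂x = (205.5 − 202.0) / (543473 − 543953) = -0.007292
∂h/∂y = (198.4 − 202.0) / (5050322 − 5050692) = +0.009730
Flow direction (−∇h) has components (+0.007292 E, -0.009730 N).
Azimuth = atan2(E, N) = atan2(+0.007292, -0.009730) = 143.2° ≈ 143°.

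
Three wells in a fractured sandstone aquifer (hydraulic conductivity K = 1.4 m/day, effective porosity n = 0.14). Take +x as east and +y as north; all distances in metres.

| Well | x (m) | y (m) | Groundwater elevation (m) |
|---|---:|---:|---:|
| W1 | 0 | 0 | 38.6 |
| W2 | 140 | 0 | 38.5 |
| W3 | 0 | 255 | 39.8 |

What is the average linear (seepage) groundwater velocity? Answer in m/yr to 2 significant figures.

17 m/yr

∂h/∂x = (38.5 − 38.6) / (140 − 0) = -0.0007143
∂h/∂y = (39.8 − 38.6) / (255 − 0) = +0.004706
|∇h| = √(-0.0007143² + 0.004706²) = 0.00476
Seepage velocity v = K·i/n = 1.4 × 0.00476 / 0.14 = 0.0476 m/day = 17.39 m/yr.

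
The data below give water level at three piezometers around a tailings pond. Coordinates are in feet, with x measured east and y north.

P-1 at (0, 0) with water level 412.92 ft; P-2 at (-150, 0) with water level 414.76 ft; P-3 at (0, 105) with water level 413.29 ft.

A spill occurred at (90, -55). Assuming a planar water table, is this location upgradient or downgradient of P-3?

∂h/∂x = (414.76 − 412.92) / (-150 − 0) = -0.01227
∂h/∂y = (413.29 − 412.92) / (105 − 0) = +0.003524
Head at (90, -55) = 412.92 + (-0.01227)·(90) + (+0.003524)·(-55) = 411.62 ft.
That is lower than the 413.29 ft at P-3, so the point is downgradient.

downgradient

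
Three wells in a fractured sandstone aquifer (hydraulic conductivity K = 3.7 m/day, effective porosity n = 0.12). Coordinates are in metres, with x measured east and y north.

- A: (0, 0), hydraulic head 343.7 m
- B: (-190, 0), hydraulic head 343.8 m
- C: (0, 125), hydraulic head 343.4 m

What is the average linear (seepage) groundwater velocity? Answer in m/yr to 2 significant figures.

28 m/yr

∂h/∂x = (343.8 − 343.7) / (-190 − 0) = -0.0005263
∂h/∂y = (343.4 − 343.7) / (125 − 0) = -0.002400
|∇h| = √(-0.0005263² + -0.002400²) = 0.002457
Seepage velocity v = K·i/n = 3.7 × 0.002457 / 0.12 = 0.07576 m/day = 27.67 m/yr.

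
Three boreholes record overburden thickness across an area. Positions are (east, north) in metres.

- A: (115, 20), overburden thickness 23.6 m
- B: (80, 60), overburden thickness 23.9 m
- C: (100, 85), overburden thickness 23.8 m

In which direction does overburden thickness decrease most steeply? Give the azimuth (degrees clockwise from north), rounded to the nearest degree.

Taking A as reference: B−A = (-35, 40, +0.3); C−A = (-15, 65, +0.2).
Solve a·Δx + b·Δy = Δd: det = (-35)·65 − (-15)·40 = -1675.
∂d/∂x = [(+0.3)·65 − (+0.2)·40] / -1675 = -0.006866
∂d/∂y = [(-35)·(+0.2) − (-15)·(+0.3)] / -1675 = +0.001493
Steepest decrease is along −∇f: components (+0.006866 E, -0.001493 N).
Azimuth = atan2(+0.006866, -0.001493) = 102.3° ≈ 102°.

102°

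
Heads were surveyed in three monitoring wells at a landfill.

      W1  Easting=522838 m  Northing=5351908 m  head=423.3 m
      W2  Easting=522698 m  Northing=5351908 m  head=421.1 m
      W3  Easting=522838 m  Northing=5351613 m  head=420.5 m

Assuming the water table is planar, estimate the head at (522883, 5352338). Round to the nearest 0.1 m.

428.1 m

∂h/∂x = (421.1 − 423.3) / (522698 − 522838) = +0.01571
∂h/∂y = (420.5 − 423.3) / (5351613 − 5351908) = +0.009492
h(522883, 5352338) = 423.3 + (+0.01571)·(45) + (+0.009492)·(430) = 423.3 +0.707 +4.081 = 428.088 m.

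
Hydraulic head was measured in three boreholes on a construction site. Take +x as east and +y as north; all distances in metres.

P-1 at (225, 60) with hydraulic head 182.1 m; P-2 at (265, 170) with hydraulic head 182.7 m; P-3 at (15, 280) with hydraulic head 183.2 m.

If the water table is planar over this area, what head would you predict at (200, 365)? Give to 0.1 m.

With h = a·x + b·y + c and P-1 as origin, the differences give:
  40·a + 110·b = +0.6
  (-210)·a + 220·b = +1.1
Eliminate b (×220 and ×110, subtract): 31900·a = 11.00 → a = ∂h/∂x = +0.0003448
Back-substitute: b = ∂h/∂y = +0.005329.
h(200, 365) = 182.1 + (+0.0003448)·(-25) + (+0.005329)·(305) = 182.1 -0.009 +1.625 = 183.717 m.

183.7 m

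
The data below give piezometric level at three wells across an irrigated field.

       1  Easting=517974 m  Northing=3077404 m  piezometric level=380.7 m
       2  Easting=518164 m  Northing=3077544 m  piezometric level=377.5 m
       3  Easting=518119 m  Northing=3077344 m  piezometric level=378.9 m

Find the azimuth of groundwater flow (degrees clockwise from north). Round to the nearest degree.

075°

Three-point gradient (reference 1): Δ to 2 = (190, 140, -3.2), Δ to 3 = (145, -60, -1.8).
∂h/∂x = -0.01401, ∂h/∂y = -0.003849 (det = -31700).
Flow direction (−∇h) has components (+0.01401 E, +0.003849 N).
Azimuth = atan2(E, N) = atan2(+0.01401, +0.003849) = 74.6° ≈ 075°.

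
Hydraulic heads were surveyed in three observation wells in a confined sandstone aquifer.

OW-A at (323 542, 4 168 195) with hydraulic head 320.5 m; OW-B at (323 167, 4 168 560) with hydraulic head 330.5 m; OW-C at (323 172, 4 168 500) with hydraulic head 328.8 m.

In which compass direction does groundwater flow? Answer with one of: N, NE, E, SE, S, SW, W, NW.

S

With h = a·x + b·y + c and OW-A as origin, the differences give:
  (-375)·a + 365·b = +10.0
  (-370)·a + 305·b = +8.3
Eliminate b (×305 and ×365, subtract): 20675·a = 20.50 → a = ∂h/∂x = +0.0009915
Back-substitute: b = ∂h/∂y = +0.02842.
Flow = −∇h = (-0.0009915 east, -0.02842 north), which points south.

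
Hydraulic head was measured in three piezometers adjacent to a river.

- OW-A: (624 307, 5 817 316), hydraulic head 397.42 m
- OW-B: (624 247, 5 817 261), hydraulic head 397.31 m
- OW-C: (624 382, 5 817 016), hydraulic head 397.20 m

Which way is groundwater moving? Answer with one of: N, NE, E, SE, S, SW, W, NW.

SW

With h = a·x + b·y + c and OW-A as origin, the differences give:
  (-60)·a + (-55)·b = -0.11
  75·a + (-300)·b = -0.22
Eliminate b (×(-300) and ×(-55), subtract): 22125·a = 20.900 → a = ∂h/∂x = +0.0009446
Back-substitute: b = ∂h/∂y = +0.0009695.
Flow = −∇h = (-0.0009446 east, -0.0009695 north), which points southwest.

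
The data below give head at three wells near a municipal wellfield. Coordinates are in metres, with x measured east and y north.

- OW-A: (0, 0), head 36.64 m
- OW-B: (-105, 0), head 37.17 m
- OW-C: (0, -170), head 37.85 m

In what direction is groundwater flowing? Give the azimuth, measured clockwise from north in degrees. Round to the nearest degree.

∂h/∂x = (37.17 − 36.64) / (-105 − 0) = -0.005048
∂h/∂y = (37.85 − 36.64) / (-170 − 0) = -0.007118
Flow direction (−∇h) has components (+0.005048 E, +0.007118 N).
Azimuth = atan2(E, N) = atan2(+0.005048, +0.007118) = 35.3° ≈ 035°.

035°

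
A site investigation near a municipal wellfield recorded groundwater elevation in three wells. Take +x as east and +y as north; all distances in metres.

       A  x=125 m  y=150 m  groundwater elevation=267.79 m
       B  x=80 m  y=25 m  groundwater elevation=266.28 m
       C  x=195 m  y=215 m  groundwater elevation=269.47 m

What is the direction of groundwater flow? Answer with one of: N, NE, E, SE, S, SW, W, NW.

W

With h = a·x + b·y + c and A as origin, the differences give:
  (-45)·a + (-125)·b = -1.51
  70·a + 65·b = +1.68
Eliminate b (×65 and ×(-125), subtract): 5825·a = 111.850 → a = ∂h/∂x = +0.01920
Back-substitute: b = ∂h/∂y = +0.005167.
Flow = −∇h = (-0.01920 east, -0.005167 north), which points west.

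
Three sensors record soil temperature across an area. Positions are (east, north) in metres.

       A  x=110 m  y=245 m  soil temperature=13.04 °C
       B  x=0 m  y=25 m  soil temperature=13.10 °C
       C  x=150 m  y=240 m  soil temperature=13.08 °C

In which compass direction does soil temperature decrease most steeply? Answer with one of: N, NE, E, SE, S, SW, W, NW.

NW

With T = a·x + b·y + c and A as origin, the differences give:
  (-110)·a + (-220)·b = +0.06
  40·a + (-5)·b = +0.04
Eliminate b (×(-5) and ×(-220), subtract): 9350·a = 8.500 → a = ∂T/∂x = +0.0009091
Back-substitute: b = ∂T/∂y = -0.0007273.
Steepest decrease is along −∇f = (-0.0009091 E, +0.0007273 N) → northwest.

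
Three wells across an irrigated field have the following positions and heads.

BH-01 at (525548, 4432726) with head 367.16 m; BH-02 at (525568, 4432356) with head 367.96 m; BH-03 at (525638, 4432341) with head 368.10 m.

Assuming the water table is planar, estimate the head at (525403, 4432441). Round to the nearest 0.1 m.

367.5 m

Differences from BH-01: to BH-02 (Δx, Δy, Δh) = (20, -370, +0.80); to BH-03 = (90, -385, +0.94).
Solve a·Δx + b·Δy = Δh: det = 20·(-385) − 90·(-370) = 25600.
∂h/∂x = [(+0.80)·(-385) − (+0.94)·(-370)] / 25600 = +0.001555
∂h/∂y = [20·(+0.94) − 90·(+0.80)] / 25600 = -0.002078
h(525403, 4432441) = 367.16 + (+0.001555)·(-145) + (-0.002078)·(-285) = 367.16 -0.225 +0.592 = 367.527 m.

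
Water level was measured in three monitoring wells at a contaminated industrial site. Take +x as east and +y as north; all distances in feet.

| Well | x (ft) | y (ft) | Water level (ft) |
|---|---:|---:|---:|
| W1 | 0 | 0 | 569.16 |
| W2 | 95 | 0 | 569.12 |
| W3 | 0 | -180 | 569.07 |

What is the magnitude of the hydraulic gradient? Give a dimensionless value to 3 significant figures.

∂h/∂x = (569.12 − 569.16) / (95 − 0) = -0.0004211
∂h/∂y = (569.07 − 569.16) / (-180 − 0) = +0.0005000
|∇h| = √(-0.0004211² + 0.0005000²) = 0.0006537

0.000654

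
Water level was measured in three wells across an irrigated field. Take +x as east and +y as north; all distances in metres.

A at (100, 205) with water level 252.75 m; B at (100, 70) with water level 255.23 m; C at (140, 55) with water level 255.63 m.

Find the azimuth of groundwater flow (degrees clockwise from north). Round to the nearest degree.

With h = a·x + b·y + c and A as origin, the differences give:
  0·a + (-135)·b = +2.48
  40·a + (-150)·b = +2.88
Eliminate b (×(-150) and ×(-135), subtract): 5400·a = 16.800 → a = ∂h/∂x = +0.003111
Back-substitute: b = ∂h/∂y = -0.01837.
Flow direction (−∇h) has components (-0.003111 E, +0.01837 N).
Azimuth = atan2(E, N) = atan2(-0.003111, +0.01837) = 350.4° ≈ 350°.

350°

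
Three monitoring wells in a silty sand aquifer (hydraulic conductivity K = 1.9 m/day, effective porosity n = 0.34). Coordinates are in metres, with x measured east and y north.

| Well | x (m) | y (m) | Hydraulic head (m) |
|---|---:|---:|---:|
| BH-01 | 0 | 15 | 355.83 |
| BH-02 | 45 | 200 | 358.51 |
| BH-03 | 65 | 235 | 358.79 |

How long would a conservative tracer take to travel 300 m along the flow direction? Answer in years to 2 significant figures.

Differences from BH-01: to BH-02 (Δx, Δy, Δh) = (45, 185, +2.68); to BH-03 = (65, 220, +2.96).
Solve a·Δx + b·Δy = Δh: det = 45·220 − 65·185 = -2125.
∂h/∂x = [(+2.68)·220 − (+2.96)·185] / -2125 = -0.01976
∂h/∂y = [45·(+2.96) − 65·(+2.68)] / -2125 = +0.01929
|∇h| = √(-0.01976² + 0.01929²) = 0.02761
Seepage velocity v = K·i/n = 1.9 × 0.02761 / 0.34 = 0.1543 m/day.
t = 300 / 0.1543 = 1944 days = 5.32 years.

5.3 years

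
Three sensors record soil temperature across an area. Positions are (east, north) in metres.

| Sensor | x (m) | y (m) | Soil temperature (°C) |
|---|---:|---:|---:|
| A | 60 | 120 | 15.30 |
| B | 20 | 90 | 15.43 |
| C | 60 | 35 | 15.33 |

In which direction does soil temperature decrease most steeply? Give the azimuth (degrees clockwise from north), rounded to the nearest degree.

Three-point gradient (reference A): Δ to B = (-40, -30, +0.13), Δ to C = (0, -85, +0.03).
∂T/∂x = -0.002985, ∂T/∂y = -0.0003529 (det = 3400).
Steepest decrease is along −∇f: components (+0.002985 E, +0.0003529 N).
Azimuth = atan2(+0.002985, +0.0003529) = 83.3° ≈ 083°.

083°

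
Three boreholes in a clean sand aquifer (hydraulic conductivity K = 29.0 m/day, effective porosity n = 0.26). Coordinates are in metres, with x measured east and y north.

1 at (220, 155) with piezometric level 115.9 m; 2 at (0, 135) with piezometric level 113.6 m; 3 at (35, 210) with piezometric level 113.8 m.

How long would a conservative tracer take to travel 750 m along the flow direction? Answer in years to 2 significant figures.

1.7 years

Taking 1 as reference: 2−1 = (-220, -20, -2.3); 3−1 = (-185, 55, -2.1).
Determinant of the coordinate differences = (-220)·55 − (-185)·(-20) = -15800.
∂h/∂x = [(-2.3)·55 − (-2.1)·(-20)] / -15800 = +0.01066
∂h/∂y = [(-220)·(-2.1) − (-185)·(-2.3)] / -15800 = -0.002310
|∇h| = √(0.01066² + -0.002310²) = 0.01091
Seepage velocity v = K·i/n = 29.0 × 0.01091 / 0.26 = 1.217 m/day.
t = 750 / 1.217 = 616.3 days = 1.69 years.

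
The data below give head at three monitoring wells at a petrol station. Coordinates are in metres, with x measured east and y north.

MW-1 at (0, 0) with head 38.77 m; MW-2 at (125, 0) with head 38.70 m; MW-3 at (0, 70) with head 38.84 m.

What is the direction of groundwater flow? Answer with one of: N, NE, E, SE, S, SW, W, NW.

∂h/∂x = (38.70 − 38.77) / (125 − 0) = -0.0005600
∂h/∂y = (38.84 − 38.77) / (70 − 0) = +0.001000
Flow = −∇h = (+0.0005600 east, -0.001000 north), which points southeast.

SE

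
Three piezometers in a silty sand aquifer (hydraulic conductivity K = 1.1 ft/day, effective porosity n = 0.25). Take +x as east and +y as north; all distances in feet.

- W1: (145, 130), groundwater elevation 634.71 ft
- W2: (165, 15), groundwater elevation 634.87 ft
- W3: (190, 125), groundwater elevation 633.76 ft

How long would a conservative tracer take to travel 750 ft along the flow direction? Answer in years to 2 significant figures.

Differences from W1: to W2 (Δx, Δy, Δh) = (20, -115, +0.16); to W3 = (45, -5, -0.95).
Solve a·Δx + b·Δy = Δh: det = 20·(-5) − 45·(-115) = 5075.
∂h/∂x = [(+0.16)·(-5) − (-0.95)·(-115)] / 5075 = -0.02168
∂h/∂y = [20·(-0.95) − 45·(+0.16)] / 5075 = -0.005163
|∇h| = √(-0.02168² + -0.005163²) = 0.02229
Seepage velocity v = K·i/n = 1.1 × 0.02229 / 0.25 = 0.09808 ft/day.
t = 750 / 0.09808 = 7647 days = 20.9 years.

21 years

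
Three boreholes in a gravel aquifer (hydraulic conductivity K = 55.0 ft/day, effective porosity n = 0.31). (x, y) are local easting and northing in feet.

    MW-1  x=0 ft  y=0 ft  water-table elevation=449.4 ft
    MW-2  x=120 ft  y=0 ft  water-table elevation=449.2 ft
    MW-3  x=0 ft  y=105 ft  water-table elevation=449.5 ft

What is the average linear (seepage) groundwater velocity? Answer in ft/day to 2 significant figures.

∂h/∂x = (449.2 − 449.4) / (120 − 0) = -0.001667
∂h/∂y = (449.5 − 449.4) / (105 − 0) = +0.0009524
|∇h| = √(-0.001667² + 0.0009524²) = 0.00192
Seepage velocity v = K·i/n = 55.0 × 0.00192 / 0.31 = 0.3406 ft/day.

0.34 ft/day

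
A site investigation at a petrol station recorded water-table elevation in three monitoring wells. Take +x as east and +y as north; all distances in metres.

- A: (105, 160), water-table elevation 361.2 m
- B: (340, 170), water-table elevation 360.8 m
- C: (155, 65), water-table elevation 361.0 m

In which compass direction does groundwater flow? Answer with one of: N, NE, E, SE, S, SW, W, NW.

Differences from A: to B (Δx, Δy, Δh) = (235, 10, -0.4); to C = (50, -95, -0.2).
Solve a·Δx + b·Δy = Δh: det = 235·(-95) − 50·10 = -22825.
∂h/∂x = [(-0.4)·(-95) − (-0.2)·10] / -22825 = -0.001752
∂h/∂y = [235·(-0.2) − 50·(-0.4)] / -22825 = +0.001183
Flow = −∇h = (+0.001752 east, -0.001183 north), which points southeast.

SE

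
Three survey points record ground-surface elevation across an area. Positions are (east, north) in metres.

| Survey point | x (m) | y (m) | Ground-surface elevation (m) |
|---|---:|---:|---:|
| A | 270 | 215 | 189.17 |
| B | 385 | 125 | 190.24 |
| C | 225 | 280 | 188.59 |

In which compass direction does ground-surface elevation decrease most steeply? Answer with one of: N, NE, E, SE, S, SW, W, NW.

NW

Taking A as reference: B−A = (115, -90, +1.07); C−A = (-45, 65, -0.58).
Solve a·Δx + b·Δy = Δz: det = 115·65 − (-45)·(-90) = 3425.
∂z/∂x = [(+1.07)·65 − (-0.58)·(-90)] / 3425 = +0.005066
∂z/∂y = [115·(-0.58) − (-45)·(+1.07)] / 3425 = -0.005416
Steepest decrease is along −∇f = (-0.005066 E, +0.005416 N) → northwest.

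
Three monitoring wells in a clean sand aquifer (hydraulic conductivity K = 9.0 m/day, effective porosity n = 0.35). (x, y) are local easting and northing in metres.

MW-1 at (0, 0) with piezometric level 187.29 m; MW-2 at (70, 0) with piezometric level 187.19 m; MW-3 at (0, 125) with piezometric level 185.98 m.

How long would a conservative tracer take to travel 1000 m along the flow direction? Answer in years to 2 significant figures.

∂h/∂x = (187.19 − 187.29) / (70 − 0) = -0.001429
∂h/∂y = (185.98 − 187.29) / (125 − 0) = -0.01048
|∇h| = √(-0.001429² + -0.01048²) = 0.01058
Seepage velocity v = K·i/n = 9.0 × 0.01058 / 0.35 = 0.2721 m/day.
t = 1000 / 0.2721 = 3675 days = 10.1 years.

10 years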